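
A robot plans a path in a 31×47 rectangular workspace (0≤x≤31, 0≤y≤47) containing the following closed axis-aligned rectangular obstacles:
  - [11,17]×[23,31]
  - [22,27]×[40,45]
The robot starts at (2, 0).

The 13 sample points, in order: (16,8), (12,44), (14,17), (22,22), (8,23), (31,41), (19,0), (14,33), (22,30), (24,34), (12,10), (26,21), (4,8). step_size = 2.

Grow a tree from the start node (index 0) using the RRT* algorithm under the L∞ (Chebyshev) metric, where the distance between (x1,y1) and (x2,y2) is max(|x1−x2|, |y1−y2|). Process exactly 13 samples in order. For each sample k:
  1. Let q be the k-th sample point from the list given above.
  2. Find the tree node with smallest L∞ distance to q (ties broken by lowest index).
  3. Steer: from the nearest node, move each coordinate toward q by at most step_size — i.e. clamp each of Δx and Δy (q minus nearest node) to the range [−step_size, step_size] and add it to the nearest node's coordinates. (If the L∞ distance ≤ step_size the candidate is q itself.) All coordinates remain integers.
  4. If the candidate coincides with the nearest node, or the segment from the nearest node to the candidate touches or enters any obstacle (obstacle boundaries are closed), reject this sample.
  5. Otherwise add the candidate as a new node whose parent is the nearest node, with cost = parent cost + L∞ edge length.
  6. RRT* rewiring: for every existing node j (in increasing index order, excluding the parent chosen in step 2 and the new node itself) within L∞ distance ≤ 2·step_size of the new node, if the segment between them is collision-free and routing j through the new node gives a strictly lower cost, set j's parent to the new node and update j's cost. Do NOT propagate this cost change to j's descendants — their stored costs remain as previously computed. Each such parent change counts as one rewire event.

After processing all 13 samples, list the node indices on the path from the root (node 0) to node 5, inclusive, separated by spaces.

1. q=(16,8) nearest=0 d=14 new=(4,2) → add node 1 parent=0 cost=2
2. q=(12,44) nearest=1 d=42 new=(6,4) → add node 2 parent=1 cost=4
3. q=(14,17) nearest=2 d=13 new=(8,6) → add node 3 parent=2 cost=6
4. q=(22,22) nearest=3 d=16 new=(10,8) → add node 4 parent=3 cost=8
5. q=(8,23) nearest=4 d=15 new=(8,10) → add node 5 parent=4 cost=10
6. q=(31,41) nearest=5 d=31 new=(10,12) → add node 6 parent=5 cost=12
7. q=(19,0) nearest=4 d=9 new=(12,6) → add node 7 parent=4 cost=10
8. q=(14,33) nearest=6 d=21 new=(12,14) → add node 8 parent=6 cost=14
9. q=(22,30) nearest=8 d=16 new=(14,16) → add node 9 parent=8 cost=16
10. q=(24,34) nearest=9 d=18 new=(16,18) → add node 10 parent=9 cost=18
11. q=(12,10) nearest=4 d=2 new=(12,10) → add node 11 parent=4 cost=10
12. q=(26,21) nearest=10 d=10 new=(18,20) → add node 12 parent=10 cost=20
13. q=(4,8) nearest=2 d=4 new=(4,6) → add node 13 parent=2 cost=6

Path: 0 1 2 3 4 5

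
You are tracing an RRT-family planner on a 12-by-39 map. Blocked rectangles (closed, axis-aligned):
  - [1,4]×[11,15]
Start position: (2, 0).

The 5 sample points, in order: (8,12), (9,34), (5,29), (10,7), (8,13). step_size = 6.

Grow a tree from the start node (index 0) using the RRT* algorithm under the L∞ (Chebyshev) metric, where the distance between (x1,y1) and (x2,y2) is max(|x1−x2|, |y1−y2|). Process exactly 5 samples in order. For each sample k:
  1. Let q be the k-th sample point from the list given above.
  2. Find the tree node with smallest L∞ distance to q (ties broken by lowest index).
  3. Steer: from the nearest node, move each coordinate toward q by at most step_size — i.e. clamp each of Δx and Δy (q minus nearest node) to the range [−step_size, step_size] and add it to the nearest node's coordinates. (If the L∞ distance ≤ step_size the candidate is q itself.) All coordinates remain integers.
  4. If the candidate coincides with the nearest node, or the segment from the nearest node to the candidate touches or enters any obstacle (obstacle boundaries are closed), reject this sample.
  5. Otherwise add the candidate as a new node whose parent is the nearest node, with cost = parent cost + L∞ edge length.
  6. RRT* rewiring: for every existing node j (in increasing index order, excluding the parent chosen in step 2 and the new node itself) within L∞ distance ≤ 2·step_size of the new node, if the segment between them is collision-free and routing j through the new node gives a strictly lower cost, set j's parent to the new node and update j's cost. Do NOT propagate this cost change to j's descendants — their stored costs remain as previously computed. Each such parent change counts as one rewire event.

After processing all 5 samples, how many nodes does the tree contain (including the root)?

Node count: 6

1. q=(8,12) nearest=0 d=12 new=(8,6) → add node 1 parent=0 cost=6
2. q=(9,34) nearest=1 d=28 new=(9,12) → add node 2 parent=1 cost=12
3. q=(5,29) nearest=2 d=17 new=(5,18) → add node 3 parent=2 cost=18
4. q=(10,7) nearest=1 d=2 new=(10,7) → add node 4 parent=1 cost=8
5. q=(8,13) nearest=2 d=1 new=(8,13) → add node 5 parent=2 cost=13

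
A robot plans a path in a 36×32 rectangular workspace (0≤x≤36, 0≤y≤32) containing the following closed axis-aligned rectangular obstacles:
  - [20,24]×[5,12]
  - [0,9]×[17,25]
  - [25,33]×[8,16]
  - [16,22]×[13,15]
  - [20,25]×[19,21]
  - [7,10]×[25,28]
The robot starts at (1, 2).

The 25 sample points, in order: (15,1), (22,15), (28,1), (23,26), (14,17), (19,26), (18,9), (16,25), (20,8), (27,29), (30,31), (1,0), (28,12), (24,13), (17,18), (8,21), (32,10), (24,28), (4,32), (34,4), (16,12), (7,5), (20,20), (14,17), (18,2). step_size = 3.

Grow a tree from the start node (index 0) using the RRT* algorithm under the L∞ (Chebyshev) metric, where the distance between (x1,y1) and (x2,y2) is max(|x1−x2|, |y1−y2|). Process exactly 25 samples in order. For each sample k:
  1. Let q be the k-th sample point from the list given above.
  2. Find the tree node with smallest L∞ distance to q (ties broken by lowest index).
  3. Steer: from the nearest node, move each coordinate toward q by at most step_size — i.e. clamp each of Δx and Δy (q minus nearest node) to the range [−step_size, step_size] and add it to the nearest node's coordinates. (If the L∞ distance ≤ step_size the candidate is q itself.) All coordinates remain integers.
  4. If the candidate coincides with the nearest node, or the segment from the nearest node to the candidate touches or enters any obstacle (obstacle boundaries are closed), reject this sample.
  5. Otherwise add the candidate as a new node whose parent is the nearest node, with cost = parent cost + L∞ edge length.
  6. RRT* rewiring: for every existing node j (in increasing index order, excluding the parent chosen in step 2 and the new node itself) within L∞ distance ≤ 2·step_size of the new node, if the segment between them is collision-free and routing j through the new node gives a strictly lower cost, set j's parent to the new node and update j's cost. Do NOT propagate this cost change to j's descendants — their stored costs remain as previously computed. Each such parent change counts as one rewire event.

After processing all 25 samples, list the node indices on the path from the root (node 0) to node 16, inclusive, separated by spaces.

Path: 0 1 2 4 5 6 7 16

1. q=(15,1) nearest=0 d=14 new=(4,1) → add node 1 parent=0 cost=3
2. q=(22,15) nearest=1 d=18 new=(7,4) → add node 2 parent=1 cost=6
3. q=(28,1) nearest=2 d=21 new=(10,1) → add node 3 parent=2 cost=9
4. q=(23,26) nearest=2 d=22 new=(10,7) → add node 4 parent=2 cost=9
5. q=(14,17) nearest=4 d=10 new=(13,10) → add node 5 parent=4 cost=12
6. q=(19,26) nearest=5 d=16 new=(16,13) → blocked by [16,22]×[13,15], reject
7. q=(18,9) nearest=5 d=5 new=(16,9) → add node 6 parent=5 cost=15
8. q=(16,25) nearest=5 d=15 new=(16,13) → blocked by [16,22]×[13,15], reject
9. q=(20,8) nearest=6 d=4 new=(19,8) → add node 7 parent=6 cost=18
10. q=(27,29) nearest=5 d=19 new=(16,13) → blocked by [16,22]×[13,15], reject
11. q=(30,31) nearest=5 d=21 new=(16,13) → blocked by [16,22]×[13,15], reject
12. q=(1,0) nearest=0 d=2 new=(1,0) → add node 8 parent=0 cost=2
13. q=(28,12) nearest=7 d=9 new=(22,11) → blocked by [20,24]×[5,12], reject
14. q=(24,13) nearest=7 d=5 new=(22,11) → blocked by [20,24]×[5,12], reject
15. q=(17,18) nearest=5 d=8 new=(16,13) → blocked by [16,22]×[13,15], reject
16. q=(8,21) nearest=5 d=11 new=(10,13) → add node 9 parent=5 cost=15
17. q=(32,10) nearest=7 d=13 new=(22,10) → blocked by [20,24]×[5,12], reject
18. q=(24,28) nearest=9 d=15 new=(13,16) → add node 10 parent=9 cost=18
19. q=(4,32) nearest=10 d=16 new=(10,19) → add node 11 parent=10 cost=21
20. q=(34,4) nearest=7 d=15 new=(22,5) → blocked by [20,24]×[5,12], reject
21. q=(16,12) nearest=5 d=3 new=(16,12) → add node 12 parent=5 cost=15
22. q=(7,5) nearest=2 d=1 new=(7,5) → add node 13 parent=2 cost=7
23. q=(20,20) nearest=10 d=7 new=(16,19) → add node 14 parent=10 cost=21
24. q=(14,17) nearest=10 d=1 new=(14,17) → add node 15 parent=10 cost=19
25. q=(18,2) nearest=7 d=6 new=(18,5) → add node 16 parent=7 cost=21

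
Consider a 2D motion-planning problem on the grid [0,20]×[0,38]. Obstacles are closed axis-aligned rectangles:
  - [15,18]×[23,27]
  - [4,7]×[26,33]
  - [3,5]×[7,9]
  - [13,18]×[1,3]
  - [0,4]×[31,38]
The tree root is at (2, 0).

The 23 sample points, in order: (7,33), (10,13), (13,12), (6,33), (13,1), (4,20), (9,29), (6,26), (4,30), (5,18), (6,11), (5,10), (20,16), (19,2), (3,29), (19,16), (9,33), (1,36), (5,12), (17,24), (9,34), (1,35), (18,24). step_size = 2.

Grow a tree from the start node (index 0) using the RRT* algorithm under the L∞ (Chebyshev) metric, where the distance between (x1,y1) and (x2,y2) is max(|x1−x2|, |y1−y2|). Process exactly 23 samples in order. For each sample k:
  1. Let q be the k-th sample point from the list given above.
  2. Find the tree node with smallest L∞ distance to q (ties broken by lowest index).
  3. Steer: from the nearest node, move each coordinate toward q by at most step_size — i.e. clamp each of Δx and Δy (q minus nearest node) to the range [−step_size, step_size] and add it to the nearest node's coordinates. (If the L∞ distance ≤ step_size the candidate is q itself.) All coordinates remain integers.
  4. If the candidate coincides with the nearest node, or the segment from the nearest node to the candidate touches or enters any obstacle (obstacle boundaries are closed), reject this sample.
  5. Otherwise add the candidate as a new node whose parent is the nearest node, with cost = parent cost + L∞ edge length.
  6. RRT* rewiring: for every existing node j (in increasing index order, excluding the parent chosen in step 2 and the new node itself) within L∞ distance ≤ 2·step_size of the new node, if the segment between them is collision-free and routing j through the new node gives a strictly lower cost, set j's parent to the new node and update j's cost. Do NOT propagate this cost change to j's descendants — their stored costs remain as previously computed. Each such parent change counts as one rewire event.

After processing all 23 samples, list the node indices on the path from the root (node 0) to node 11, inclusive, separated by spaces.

Path: 0 1 2 3 12 10 11

1. q=(7,33) nearest=0 d=33 new=(4,2) → add node 1 parent=0 cost=2
2. q=(10,13) nearest=1 d=11 new=(6,4) → add node 2 parent=1 cost=4
3. q=(13,12) nearest=2 d=8 new=(8,6) → add node 3 parent=2 cost=6
4. q=(6,33) nearest=3 d=27 new=(6,8) → add node 4 parent=3 cost=8
5. q=(13,1) nearest=3 d=5 new=(10,4) → add node 5 parent=3 cost=8
6. q=(4,20) nearest=4 d=12 new=(4,10) → blocked by [3,5]×[7,9], reject
7. q=(9,29) nearest=4 d=21 new=(8,10) → add node 6 parent=4 cost=10
8. q=(6,26) nearest=6 d=16 new=(6,12) → add node 7 parent=6 cost=12
9. q=(4,30) nearest=7 d=18 new=(4,14) → add node 8 parent=7 cost=14
10. q=(5,18) nearest=8 d=4 new=(5,16) → add node 9 parent=8 cost=16
11. q=(6,11) nearest=7 d=1 new=(6,11) → add node 10 parent=7 cost=13
12. q=(5,10) nearest=10 d=1 new=(5,10) → add node 11 parent=10 cost=14
13. q=(20,16) nearest=3 d=12 new=(10,8) → add node 12 parent=3 cost=8; rewire 10→12 (12<13)
14. q=(19,2) nearest=5 d=9 new=(12,2) → add node 13 parent=5 cost=10
15. q=(3,29) nearest=9 d=13 new=(3,18) → add node 14 parent=9 cost=18
16. q=(19,16) nearest=12 d=9 new=(12,10) → add node 15 parent=12 cost=10
17. q=(9,33) nearest=14 d=15 new=(5,20) → add node 16 parent=14 cost=20
18. q=(1,36) nearest=16 d=16 new=(3,22) → add node 17 parent=16 cost=22
19. q=(5,12) nearest=7 d=1 new=(5,12) → add node 18 parent=7 cost=13
20. q=(17,24) nearest=7 d=12 new=(8,14) → add node 19 parent=7 cost=14
21. q=(9,34) nearest=17 d=12 new=(5,24) → add node 20 parent=17 cost=24
22. q=(1,35) nearest=20 d=11 new=(3,26) → add node 21 parent=20 cost=26
23. q=(18,24) nearest=19 d=10 new=(10,16) → add node 22 parent=19 cost=16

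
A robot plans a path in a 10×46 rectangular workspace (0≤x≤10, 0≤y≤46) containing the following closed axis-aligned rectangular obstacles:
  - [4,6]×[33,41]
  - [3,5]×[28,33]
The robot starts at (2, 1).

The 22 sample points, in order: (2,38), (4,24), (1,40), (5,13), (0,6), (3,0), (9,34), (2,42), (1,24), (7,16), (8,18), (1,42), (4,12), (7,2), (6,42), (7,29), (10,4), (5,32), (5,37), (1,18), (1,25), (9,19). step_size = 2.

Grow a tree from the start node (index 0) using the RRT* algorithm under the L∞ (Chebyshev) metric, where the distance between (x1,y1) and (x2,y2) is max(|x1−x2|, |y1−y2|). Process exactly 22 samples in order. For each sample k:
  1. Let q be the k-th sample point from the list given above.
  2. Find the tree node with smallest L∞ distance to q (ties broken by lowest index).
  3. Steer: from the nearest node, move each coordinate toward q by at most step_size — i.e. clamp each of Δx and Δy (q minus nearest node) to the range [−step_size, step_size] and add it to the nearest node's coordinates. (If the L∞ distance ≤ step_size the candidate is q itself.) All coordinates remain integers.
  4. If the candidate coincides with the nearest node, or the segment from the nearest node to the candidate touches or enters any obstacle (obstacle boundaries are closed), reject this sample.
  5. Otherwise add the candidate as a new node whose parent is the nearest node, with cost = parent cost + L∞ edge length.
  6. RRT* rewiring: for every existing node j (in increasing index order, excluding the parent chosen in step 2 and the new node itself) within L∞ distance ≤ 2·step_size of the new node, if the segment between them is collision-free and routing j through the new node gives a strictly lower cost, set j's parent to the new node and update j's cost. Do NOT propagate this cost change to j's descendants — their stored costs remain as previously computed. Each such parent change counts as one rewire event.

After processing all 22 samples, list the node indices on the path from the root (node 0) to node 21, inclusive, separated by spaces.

Path: 0 1 2 3 4 7 8 10 11 12 15 16 18 21

1. q=(2,38) nearest=0 d=37 new=(2,3) → add node 1 parent=0 cost=2
2. q=(4,24) nearest=1 d=21 new=(4,5) → add node 2 parent=1 cost=4
3. q=(1,40) nearest=2 d=35 new=(2,7) → add node 3 parent=2 cost=6
4. q=(5,13) nearest=3 d=6 new=(4,9) → add node 4 parent=3 cost=8
5. q=(0,6) nearest=3 d=2 new=(0,6) → add node 5 parent=3 cost=8
6. q=(3,0) nearest=0 d=1 new=(3,0) → add node 6 parent=0 cost=1
7. q=(9,34) nearest=4 d=25 new=(6,11) → add node 7 parent=4 cost=10
8. q=(2,42) nearest=7 d=31 new=(4,13) → add node 8 parent=7 cost=12
9. q=(1,24) nearest=8 d=11 new=(2,15) → add node 9 parent=8 cost=14
10. q=(7,16) nearest=8 d=3 new=(6,15) → add node 10 parent=8 cost=14
11. q=(8,18) nearest=10 d=3 new=(8,17) → add node 11 parent=10 cost=16
12. q=(1,42) nearest=11 d=25 new=(6,19) → add node 12 parent=11 cost=18
13. q=(4,12) nearest=8 d=1 new=(4,12) → add node 13 parent=8 cost=13
14. q=(7,2) nearest=2 d=3 new=(6,3) → add node 14 parent=2 cost=6
15. q=(6,42) nearest=12 d=23 new=(6,21) → add node 15 parent=12 cost=20
16. q=(7,29) nearest=15 d=8 new=(7,23) → add node 16 parent=15 cost=22
17. q=(10,4) nearest=14 d=4 new=(8,4) → add node 17 parent=14 cost=8
18. q=(5,32) nearest=16 d=9 new=(5,25) → add node 18 parent=16 cost=24
19. q=(5,37) nearest=18 d=12 new=(5,27) → add node 19 parent=18 cost=26
20. q=(1,18) nearest=9 d=3 new=(1,17) → add node 20 parent=9 cost=16
21. q=(1,25) nearest=18 d=4 new=(3,25) → add node 21 parent=18 cost=26
22. q=(9,19) nearest=11 d=2 new=(9,19) → add node 22 parent=11 cost=18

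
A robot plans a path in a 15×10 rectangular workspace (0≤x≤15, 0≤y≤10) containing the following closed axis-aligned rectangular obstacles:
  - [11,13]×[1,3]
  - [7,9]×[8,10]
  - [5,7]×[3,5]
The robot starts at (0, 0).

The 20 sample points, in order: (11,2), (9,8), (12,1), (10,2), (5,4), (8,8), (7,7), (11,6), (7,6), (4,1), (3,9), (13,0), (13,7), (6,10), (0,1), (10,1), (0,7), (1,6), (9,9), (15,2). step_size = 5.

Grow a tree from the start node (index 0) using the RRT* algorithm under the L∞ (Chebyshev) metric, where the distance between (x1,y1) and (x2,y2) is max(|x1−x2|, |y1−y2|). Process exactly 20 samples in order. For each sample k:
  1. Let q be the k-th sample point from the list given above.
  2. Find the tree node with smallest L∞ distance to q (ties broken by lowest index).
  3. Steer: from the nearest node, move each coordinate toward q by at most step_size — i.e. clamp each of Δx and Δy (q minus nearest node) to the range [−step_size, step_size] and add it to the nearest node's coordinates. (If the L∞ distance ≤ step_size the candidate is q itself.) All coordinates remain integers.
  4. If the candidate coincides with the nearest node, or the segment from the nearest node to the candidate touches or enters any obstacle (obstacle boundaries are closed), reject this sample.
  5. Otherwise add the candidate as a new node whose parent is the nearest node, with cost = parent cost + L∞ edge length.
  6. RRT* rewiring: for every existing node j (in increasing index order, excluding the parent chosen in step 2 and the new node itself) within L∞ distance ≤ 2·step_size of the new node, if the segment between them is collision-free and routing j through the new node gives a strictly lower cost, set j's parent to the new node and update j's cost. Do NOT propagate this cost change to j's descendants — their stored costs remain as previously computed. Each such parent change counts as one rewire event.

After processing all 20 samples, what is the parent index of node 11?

Parent of node 11: 6

1. q=(11,2) nearest=0 d=11 new=(5,2) → add node 1 parent=0 cost=5
2. q=(9,8) nearest=1 d=6 new=(9,7) → blocked by [5,7]×[3,5], reject
3. q=(12,1) nearest=1 d=7 new=(10,1) → add node 2 parent=1 cost=10
4. q=(10,2) nearest=2 d=1 new=(10,2) → add node 3 parent=2 cost=11
5. q=(5,4) nearest=1 d=2 new=(5,4) → blocked by [5,7]×[3,5], reject
6. q=(8,8) nearest=1 d=6 new=(8,7) → blocked by [5,7]×[3,5], reject
7. q=(7,7) nearest=1 d=5 new=(7,7) → blocked by [5,7]×[3,5], reject
8. q=(11,6) nearest=3 d=4 new=(11,6) → add node 4 parent=3 cost=15
9. q=(7,6) nearest=1 d=4 new=(7,6) → blocked by [5,7]×[3,5], reject
10. q=(4,1) nearest=1 d=1 new=(4,1) → add node 5 parent=1 cost=6
11. q=(3,9) nearest=1 d=7 new=(3,7) → add node 6 parent=1 cost=10
12. q=(13,0) nearest=2 d=3 new=(13,0) → add node 7 parent=2 cost=13
13. q=(13,7) nearest=4 d=2 new=(13,7) → add node 8 parent=4 cost=17
14. q=(6,10) nearest=6 d=3 new=(6,10) → add node 9 parent=6 cost=13
15. q=(0,1) nearest=0 d=1 new=(0,1) → add node 10 parent=0 cost=1; rewire 5→10 (5<6); rewire 6→10 (7<10); rewire 9→10 (10<13)
16. q=(10,1) nearest=2 d=0 → coincident, reject
17. q=(0,7) nearest=6 d=3 new=(0,7) → add node 11 parent=6 cost=10
18. q=(1,6) nearest=11 d=1 new=(1,6) → add node 12 parent=11 cost=11
19. q=(9,9) nearest=4 d=3 new=(9,9) → blocked by [7,9]×[8,10], reject
20. q=(15,2) nearest=7 d=2 new=(15,2) → add node 13 parent=7 cost=15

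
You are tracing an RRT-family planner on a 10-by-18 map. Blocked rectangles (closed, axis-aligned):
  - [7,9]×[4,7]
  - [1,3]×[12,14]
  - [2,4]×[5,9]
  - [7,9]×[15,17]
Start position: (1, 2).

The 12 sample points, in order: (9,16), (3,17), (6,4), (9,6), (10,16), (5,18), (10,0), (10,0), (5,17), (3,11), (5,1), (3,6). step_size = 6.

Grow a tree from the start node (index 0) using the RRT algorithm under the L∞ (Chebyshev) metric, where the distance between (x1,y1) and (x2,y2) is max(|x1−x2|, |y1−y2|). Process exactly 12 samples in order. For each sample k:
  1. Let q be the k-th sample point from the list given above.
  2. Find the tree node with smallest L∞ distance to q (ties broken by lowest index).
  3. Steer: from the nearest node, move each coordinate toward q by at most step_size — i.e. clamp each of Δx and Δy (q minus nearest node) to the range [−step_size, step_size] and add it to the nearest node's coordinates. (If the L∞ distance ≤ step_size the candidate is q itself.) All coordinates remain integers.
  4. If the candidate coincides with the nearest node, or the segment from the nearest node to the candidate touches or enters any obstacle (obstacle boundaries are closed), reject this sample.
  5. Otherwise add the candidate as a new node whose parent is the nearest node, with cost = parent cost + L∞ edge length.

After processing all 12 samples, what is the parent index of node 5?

Parent of node 5: 2

1. q=(9,16) nearest=0 d=14 new=(7,8) → blocked by [2,4]×[5,9], reject
2. q=(3,17) nearest=0 d=15 new=(3,8) → blocked by [2,4]×[5,9], reject
3. q=(6,4) nearest=0 d=5 new=(6,4) → add node 1 parent=0 cost=5
4. q=(9,6) nearest=1 d=3 new=(9,6) → blocked by [7,9]×[4,7], reject
5. q=(10,16) nearest=1 d=12 new=(10,10) → blocked by [7,9]×[4,7], reject
6. q=(5,18) nearest=1 d=14 new=(5,10) → add node 2 parent=1 cost=11
7. q=(10,0) nearest=1 d=4 new=(10,0) → add node 3 parent=1 cost=9
8. q=(10,0) nearest=3 d=0 → coincident, reject
9. q=(5,17) nearest=2 d=7 new=(5,16) → add node 4 parent=2 cost=17
10. q=(3,11) nearest=2 d=2 new=(3,11) → add node 5 parent=2 cost=13
11. q=(5,1) nearest=1 d=3 new=(5,1) → add node 6 parent=1 cost=8
12. q=(3,6) nearest=1 d=3 new=(3,6) → blocked by [2,4]×[5,9], reject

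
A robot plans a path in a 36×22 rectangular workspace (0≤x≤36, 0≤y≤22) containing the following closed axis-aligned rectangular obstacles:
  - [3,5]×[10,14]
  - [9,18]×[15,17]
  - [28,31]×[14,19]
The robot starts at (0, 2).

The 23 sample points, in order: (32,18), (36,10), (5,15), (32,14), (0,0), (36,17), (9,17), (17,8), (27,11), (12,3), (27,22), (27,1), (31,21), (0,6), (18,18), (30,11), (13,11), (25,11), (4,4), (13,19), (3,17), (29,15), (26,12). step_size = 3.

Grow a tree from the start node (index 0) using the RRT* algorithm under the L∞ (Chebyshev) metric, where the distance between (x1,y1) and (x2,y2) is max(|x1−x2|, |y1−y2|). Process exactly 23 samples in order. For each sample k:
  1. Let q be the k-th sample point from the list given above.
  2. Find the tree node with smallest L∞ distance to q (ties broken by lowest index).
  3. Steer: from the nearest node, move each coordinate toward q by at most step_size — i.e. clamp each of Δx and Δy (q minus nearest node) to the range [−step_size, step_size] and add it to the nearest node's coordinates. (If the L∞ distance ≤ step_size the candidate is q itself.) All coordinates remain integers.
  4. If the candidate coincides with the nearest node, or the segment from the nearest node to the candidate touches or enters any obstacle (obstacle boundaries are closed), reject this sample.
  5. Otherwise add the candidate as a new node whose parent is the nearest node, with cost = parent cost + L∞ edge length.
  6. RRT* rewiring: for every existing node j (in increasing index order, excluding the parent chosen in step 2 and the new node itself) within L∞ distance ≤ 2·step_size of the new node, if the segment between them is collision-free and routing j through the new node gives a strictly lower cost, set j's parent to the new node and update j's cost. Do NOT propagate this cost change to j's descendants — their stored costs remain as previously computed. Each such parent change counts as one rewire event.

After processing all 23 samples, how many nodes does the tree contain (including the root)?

1. q=(32,18) nearest=0 d=32 new=(3,5) → add node 1 parent=0 cost=3
2. q=(36,10) nearest=1 d=33 new=(6,8) → add node 2 parent=1 cost=6
3. q=(5,15) nearest=2 d=7 new=(5,11) → blocked by [3,5]×[10,14], reject
4. q=(32,14) nearest=2 d=26 new=(9,11) → add node 3 parent=2 cost=9
5. q=(0,0) nearest=0 d=2 new=(0,0) → add node 4 parent=0 cost=2
6. q=(36,17) nearest=3 d=27 new=(12,14) → add node 5 parent=3 cost=12
7. q=(9,17) nearest=5 d=3 new=(9,17) → blocked by [9,18]×[15,17], reject
8. q=(17,8) nearest=5 d=6 new=(15,11) → add node 6 parent=5 cost=15
9. q=(27,11) nearest=6 d=12 new=(18,11) → add node 7 parent=6 cost=18
10. q=(12,3) nearest=2 d=6 new=(9,5) → add node 8 parent=2 cost=9
11. q=(27,22) nearest=7 d=11 new=(21,14) → add node 9 parent=7 cost=21
12. q=(27,1) nearest=7 d=10 new=(21,8) → add node 10 parent=7 cost=21
13. q=(31,21) nearest=9 d=10 new=(24,17) → add node 11 parent=9 cost=24
14. q=(0,6) nearest=1 d=3 new=(0,6) → add node 12 parent=1 cost=6
15. q=(18,18) nearest=9 d=4 new=(18,17) → blocked by [9,18]×[15,17], reject
16. q=(30,11) nearest=11 d=6 new=(27,14) → add node 13 parent=11 cost=27
17. q=(13,11) nearest=6 d=2 new=(13,11) → add node 14 parent=6 cost=17
18. q=(25,11) nearest=13 d=3 new=(25,11) → add node 15 parent=13 cost=30
19. q=(4,4) nearest=1 d=1 new=(4,4) → add node 16 parent=1 cost=4
20. q=(13,19) nearest=5 d=5 new=(13,17) → blocked by [9,18]×[15,17], reject
21. q=(3,17) nearest=3 d=6 new=(6,14) → add node 17 parent=3 cost=12
22. q=(29,15) nearest=13 d=2 new=(29,15) → blocked by [28,31]×[14,19], reject
23. q=(26,12) nearest=15 d=1 new=(26,12) → add node 18 parent=15 cost=31

Node count: 19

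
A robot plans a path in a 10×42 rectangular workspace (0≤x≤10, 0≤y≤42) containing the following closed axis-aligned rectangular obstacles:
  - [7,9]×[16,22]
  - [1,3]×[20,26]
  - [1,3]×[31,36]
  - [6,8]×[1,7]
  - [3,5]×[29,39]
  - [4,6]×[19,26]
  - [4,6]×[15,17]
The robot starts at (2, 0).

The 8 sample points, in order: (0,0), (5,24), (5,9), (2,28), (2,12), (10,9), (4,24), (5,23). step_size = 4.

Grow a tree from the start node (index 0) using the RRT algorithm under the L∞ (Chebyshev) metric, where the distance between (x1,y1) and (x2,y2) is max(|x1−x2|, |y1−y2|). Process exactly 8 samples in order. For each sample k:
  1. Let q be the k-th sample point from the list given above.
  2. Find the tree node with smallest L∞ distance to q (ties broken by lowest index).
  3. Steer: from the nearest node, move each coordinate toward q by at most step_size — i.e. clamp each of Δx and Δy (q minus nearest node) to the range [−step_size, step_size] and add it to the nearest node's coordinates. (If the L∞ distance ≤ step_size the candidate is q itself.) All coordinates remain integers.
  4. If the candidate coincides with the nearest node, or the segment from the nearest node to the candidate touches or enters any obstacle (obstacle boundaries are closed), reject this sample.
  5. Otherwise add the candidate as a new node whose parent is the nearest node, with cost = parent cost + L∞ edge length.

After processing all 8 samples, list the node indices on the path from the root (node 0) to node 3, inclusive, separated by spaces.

1. q=(0,0) nearest=0 d=2 new=(0,0) → add node 1 parent=0 cost=2
2. q=(5,24) nearest=0 d=24 new=(5,4) → add node 2 parent=0 cost=4
3. q=(5,9) nearest=2 d=5 new=(5,8) → add node 3 parent=2 cost=8
4. q=(2,28) nearest=3 d=20 new=(2,12) → add node 4 parent=3 cost=12
5. q=(2,12) nearest=4 d=0 → coincident, reject
6. q=(10,9) nearest=2 d=5 new=(9,8) → blocked by [6,8]×[1,7], reject
7. q=(4,24) nearest=4 d=12 new=(4,16) → blocked by [4,6]×[15,17], reject
8. q=(5,23) nearest=4 d=11 new=(5,16) → blocked by [4,6]×[15,17], reject

Path: 0 2 3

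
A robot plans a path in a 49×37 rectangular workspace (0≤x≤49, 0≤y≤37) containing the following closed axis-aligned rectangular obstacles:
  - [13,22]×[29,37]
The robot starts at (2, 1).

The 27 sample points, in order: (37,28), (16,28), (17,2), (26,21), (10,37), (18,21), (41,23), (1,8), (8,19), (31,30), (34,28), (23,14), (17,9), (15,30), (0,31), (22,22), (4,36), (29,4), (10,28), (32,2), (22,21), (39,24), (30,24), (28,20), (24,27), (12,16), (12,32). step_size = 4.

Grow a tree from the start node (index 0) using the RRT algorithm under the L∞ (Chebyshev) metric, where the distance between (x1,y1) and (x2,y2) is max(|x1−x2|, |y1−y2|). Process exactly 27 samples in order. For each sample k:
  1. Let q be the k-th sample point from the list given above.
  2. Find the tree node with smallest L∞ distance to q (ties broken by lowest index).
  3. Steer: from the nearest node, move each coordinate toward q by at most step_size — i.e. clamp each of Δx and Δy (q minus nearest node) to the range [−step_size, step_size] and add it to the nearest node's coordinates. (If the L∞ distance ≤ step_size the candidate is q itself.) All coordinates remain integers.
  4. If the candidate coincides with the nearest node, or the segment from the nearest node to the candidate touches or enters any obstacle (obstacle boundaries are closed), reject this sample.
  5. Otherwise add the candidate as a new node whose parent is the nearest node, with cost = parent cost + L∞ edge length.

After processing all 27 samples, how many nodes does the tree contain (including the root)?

1. q=(37,28) nearest=0 d=35 new=(6,5) → add node 1 parent=0 cost=4
2. q=(16,28) nearest=1 d=23 new=(10,9) → add node 2 parent=1 cost=8
3. q=(17,2) nearest=2 d=7 new=(14,5) → add node 3 parent=2 cost=12
4. q=(26,21) nearest=2 d=16 new=(14,13) → add node 4 parent=2 cost=12
5. q=(10,37) nearest=4 d=24 new=(10,17) → add node 5 parent=4 cost=16
6. q=(18,21) nearest=4 d=8 new=(18,17) → add node 6 parent=4 cost=16
7. q=(41,23) nearest=6 d=23 new=(22,21) → add node 7 parent=6 cost=20
8. q=(1,8) nearest=1 d=5 new=(2,8) → add node 8 parent=1 cost=8
9. q=(8,19) nearest=5 d=2 new=(8,19) → add node 9 parent=5 cost=18
10. q=(31,30) nearest=7 d=9 new=(26,25) → add node 10 parent=7 cost=24
11. q=(34,28) nearest=10 d=8 new=(30,28) → add node 11 parent=10 cost=28
12. q=(23,14) nearest=6 d=5 new=(22,14) → add node 12 parent=6 cost=20
13. q=(17,9) nearest=3 d=4 new=(17,9) → add node 13 parent=3 cost=16
14. q=(15,30) nearest=7 d=9 new=(18,25) → add node 14 parent=7 cost=24
15. q=(0,31) nearest=9 d=12 new=(4,23) → add node 15 parent=9 cost=22
16. q=(22,22) nearest=7 d=1 new=(22,22) → add node 16 parent=7 cost=21
17. q=(4,36) nearest=15 d=13 new=(4,27) → add node 17 parent=15 cost=26
18. q=(29,4) nearest=12 d=10 new=(26,10) → add node 18 parent=12 cost=24
19. q=(10,28) nearest=15 d=6 new=(8,27) → add node 19 parent=15 cost=26
20. q=(32,2) nearest=18 d=8 new=(30,6) → add node 20 parent=18 cost=28
21. q=(22,21) nearest=7 d=0 → coincident, reject
22. q=(39,24) nearest=11 d=9 new=(34,24) → add node 21 parent=11 cost=32
23. q=(30,24) nearest=10 d=4 new=(30,24) → add node 22 parent=10 cost=28
24. q=(28,20) nearest=22 d=4 new=(28,20) → add node 23 parent=22 cost=32
25. q=(24,27) nearest=10 d=2 new=(24,27) → add node 24 parent=10 cost=26
26. q=(12,16) nearest=5 d=2 new=(12,16) → add node 25 parent=5 cost=18
27. q=(12,32) nearest=19 d=5 new=(12,31) → add node 26 parent=19 cost=30

Node count: 27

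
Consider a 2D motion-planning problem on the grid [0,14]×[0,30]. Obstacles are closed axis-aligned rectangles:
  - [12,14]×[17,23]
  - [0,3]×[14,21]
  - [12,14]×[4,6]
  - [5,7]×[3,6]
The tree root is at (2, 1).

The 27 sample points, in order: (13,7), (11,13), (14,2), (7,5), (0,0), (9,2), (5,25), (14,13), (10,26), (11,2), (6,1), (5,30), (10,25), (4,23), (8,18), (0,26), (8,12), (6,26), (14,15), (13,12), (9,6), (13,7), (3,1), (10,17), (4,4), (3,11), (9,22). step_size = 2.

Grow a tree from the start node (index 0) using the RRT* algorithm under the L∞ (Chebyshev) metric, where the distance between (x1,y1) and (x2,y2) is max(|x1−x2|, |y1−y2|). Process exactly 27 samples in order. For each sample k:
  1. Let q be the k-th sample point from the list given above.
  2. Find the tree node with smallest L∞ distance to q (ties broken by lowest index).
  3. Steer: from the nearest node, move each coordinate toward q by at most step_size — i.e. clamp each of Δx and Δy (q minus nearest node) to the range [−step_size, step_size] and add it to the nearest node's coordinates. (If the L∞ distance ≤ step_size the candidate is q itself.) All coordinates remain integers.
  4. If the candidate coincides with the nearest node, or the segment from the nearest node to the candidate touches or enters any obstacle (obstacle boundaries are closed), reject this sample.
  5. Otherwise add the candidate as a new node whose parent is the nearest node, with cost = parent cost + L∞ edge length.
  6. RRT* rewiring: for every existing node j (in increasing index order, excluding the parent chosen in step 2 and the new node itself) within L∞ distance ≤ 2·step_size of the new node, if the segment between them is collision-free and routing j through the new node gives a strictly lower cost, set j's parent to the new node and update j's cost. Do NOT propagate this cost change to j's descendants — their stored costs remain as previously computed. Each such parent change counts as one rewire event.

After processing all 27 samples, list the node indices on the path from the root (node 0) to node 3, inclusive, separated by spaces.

1. q=(13,7) nearest=0 d=11 new=(4,3) → add node 1 parent=0 cost=2
2. q=(11,13) nearest=1 d=10 new=(6,5) → blocked by [5,7]×[3,6], reject
3. q=(14,2) nearest=1 d=10 new=(6,2) → add node 2 parent=1 cost=4
4. q=(7,5) nearest=1 d=3 new=(6,5) → blocked by [5,7]×[3,6], reject
5. q=(0,0) nearest=0 d=2 new=(0,0) → add node 3 parent=0 cost=2
6. q=(9,2) nearest=2 d=3 new=(8,2) → add node 4 parent=2 cost=6
7. q=(5,25) nearest=1 d=22 new=(5,5) → blocked by [5,7]×[3,6], reject
8. q=(14,13) nearest=1 d=10 new=(6,5) → blocked by [5,7]×[3,6], reject
9. q=(10,26) nearest=1 d=23 new=(6,5) → blocked by [5,7]×[3,6], reject
10. q=(11,2) nearest=4 d=3 new=(10,2) → add node 5 parent=4 cost=8
11. q=(6,1) nearest=2 d=1 new=(6,1) → add node 6 parent=2 cost=5
12. q=(5,30) nearest=1 d=27 new=(5,5) → blocked by [5,7]×[3,6], reject
13. q=(10,25) nearest=1 d=22 new=(6,5) → blocked by [5,7]×[3,6], reject
14. q=(4,23) nearest=1 d=20 new=(4,5) → add node 7 parent=1 cost=4
15. q=(8,18) nearest=7 d=13 new=(6,7) → blocked by [5,7]×[3,6], reject
16. q=(0,26) nearest=7 d=21 new=(2,7) → add node 8 parent=7 cost=6
17. q=(8,12) nearest=8 d=6 new=(4,9) → add node 9 parent=8 cost=8
18. q=(6,26) nearest=9 d=17 new=(6,11) → add node 10 parent=9 cost=10
19. q=(14,15) nearest=10 d=8 new=(8,13) → add node 11 parent=10 cost=12
20. q=(13,12) nearest=11 d=5 new=(10,12) → add node 12 parent=11 cost=14
21. q=(9,6) nearest=2 d=4 new=(8,4) → blocked by [5,7]×[3,6], reject
22. q=(13,7) nearest=4 d=5 new=(10,4) → add node 13 parent=4 cost=8
23. q=(3,1) nearest=0 d=1 new=(3,1) → add node 14 parent=0 cost=1; rewire 6→14 (4<5)
24. q=(10,17) nearest=11 d=4 new=(10,15) → add node 15 parent=11 cost=14
25. q=(4,4) nearest=1 d=1 new=(4,4) → add node 16 parent=1 cost=3
26. q=(3,11) nearest=9 d=2 new=(3,11) → add node 17 parent=9 cost=10
27. q=(9,22) nearest=15 d=7 new=(9,17) → add node 18 parent=15 cost=16

Path: 0 3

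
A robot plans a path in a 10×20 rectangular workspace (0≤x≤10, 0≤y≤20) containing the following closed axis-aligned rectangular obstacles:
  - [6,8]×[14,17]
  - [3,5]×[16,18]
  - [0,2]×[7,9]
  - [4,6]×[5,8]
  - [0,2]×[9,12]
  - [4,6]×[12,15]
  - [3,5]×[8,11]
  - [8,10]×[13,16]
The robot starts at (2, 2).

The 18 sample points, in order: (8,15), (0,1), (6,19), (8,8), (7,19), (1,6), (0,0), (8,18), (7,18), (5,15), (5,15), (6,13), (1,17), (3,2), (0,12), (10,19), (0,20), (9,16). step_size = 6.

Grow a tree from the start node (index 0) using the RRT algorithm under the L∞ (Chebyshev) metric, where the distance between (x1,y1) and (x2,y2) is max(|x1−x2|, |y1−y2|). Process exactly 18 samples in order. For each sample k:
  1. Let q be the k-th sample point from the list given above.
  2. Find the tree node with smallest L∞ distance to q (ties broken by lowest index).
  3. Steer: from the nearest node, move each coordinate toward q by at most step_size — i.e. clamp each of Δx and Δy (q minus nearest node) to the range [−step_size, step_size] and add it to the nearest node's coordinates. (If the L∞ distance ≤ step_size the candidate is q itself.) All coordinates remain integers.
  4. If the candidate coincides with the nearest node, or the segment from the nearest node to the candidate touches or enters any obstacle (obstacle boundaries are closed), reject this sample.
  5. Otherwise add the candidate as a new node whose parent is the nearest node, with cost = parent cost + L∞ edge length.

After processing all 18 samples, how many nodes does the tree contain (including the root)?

Node count: 5

1. q=(8,15) nearest=0 d=13 new=(8,8) → blocked by [4,6]×[5,8], reject
2. q=(0,1) nearest=0 d=2 new=(0,1) → add node 1 parent=0 cost=2
3. q=(6,19) nearest=0 d=17 new=(6,8) → blocked by [4,6]×[5,8], reject
4. q=(8,8) nearest=0 d=6 new=(8,8) → blocked by [4,6]×[5,8], reject
5. q=(7,19) nearest=0 d=17 new=(7,8) → blocked by [4,6]×[5,8], reject
6. q=(1,6) nearest=0 d=4 new=(1,6) → add node 2 parent=0 cost=4
7. q=(0,0) nearest=1 d=1 new=(0,0) → add node 3 parent=1 cost=3
8. q=(8,18) nearest=2 d=12 new=(7,12) → blocked by [0,2]×[7,9], reject
9. q=(7,18) nearest=2 d=12 new=(7,12) → blocked by [0,2]×[7,9], reject
10. q=(5,15) nearest=2 d=9 new=(5,12) → blocked by [0,2]×[7,9], reject
11. q=(5,15) nearest=2 d=9 new=(5,12) → blocked by [0,2]×[7,9], reject
12. q=(6,13) nearest=2 d=7 new=(6,12) → blocked by [0,2]×[7,9], reject
13. q=(1,17) nearest=2 d=11 new=(1,12) → blocked by [0,2]×[7,9], reject
14. q=(3,2) nearest=0 d=1 new=(3,2) → add node 4 parent=0 cost=1
15. q=(0,12) nearest=2 d=6 new=(0,12) → blocked by [0,2]×[7,9], reject
16. q=(10,19) nearest=2 d=13 new=(7,12) → blocked by [0,2]×[7,9], reject
17. q=(0,20) nearest=2 d=14 new=(0,12) → blocked by [0,2]×[7,9], reject
18. q=(9,16) nearest=2 d=10 new=(7,12) → blocked by [0,2]×[7,9], reject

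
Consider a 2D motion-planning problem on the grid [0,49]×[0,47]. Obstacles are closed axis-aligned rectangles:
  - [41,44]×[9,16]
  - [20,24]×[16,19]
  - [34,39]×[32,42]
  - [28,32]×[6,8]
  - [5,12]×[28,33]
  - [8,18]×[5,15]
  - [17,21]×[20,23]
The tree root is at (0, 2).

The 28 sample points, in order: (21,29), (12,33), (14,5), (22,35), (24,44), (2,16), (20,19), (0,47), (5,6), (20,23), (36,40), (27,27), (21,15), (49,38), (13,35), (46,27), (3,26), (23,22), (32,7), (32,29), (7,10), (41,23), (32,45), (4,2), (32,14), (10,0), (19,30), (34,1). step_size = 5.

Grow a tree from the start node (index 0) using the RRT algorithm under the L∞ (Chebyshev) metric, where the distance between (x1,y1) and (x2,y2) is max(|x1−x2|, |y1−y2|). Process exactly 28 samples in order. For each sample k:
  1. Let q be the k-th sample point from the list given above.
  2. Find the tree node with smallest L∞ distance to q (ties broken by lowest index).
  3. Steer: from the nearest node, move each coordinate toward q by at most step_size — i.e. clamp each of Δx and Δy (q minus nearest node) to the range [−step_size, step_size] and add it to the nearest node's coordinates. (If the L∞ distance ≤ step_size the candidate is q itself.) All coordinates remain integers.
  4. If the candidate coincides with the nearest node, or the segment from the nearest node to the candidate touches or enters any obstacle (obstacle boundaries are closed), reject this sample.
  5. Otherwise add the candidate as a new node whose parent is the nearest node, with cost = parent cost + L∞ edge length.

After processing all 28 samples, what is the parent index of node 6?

Parent of node 6: 5

1. q=(21,29) nearest=0 d=27 new=(5,7) → add node 1 parent=0 cost=5
2. q=(12,33) nearest=1 d=26 new=(10,12) → blocked by [8,18]×[5,15], reject
3. q=(14,5) nearest=1 d=9 new=(10,5) → blocked by [8,18]×[5,15], reject
4. q=(22,35) nearest=1 d=28 new=(10,12) → blocked by [8,18]×[5,15], reject
5. q=(24,44) nearest=1 d=37 new=(10,12) → blocked by [8,18]×[5,15], reject
6. q=(2,16) nearest=1 d=9 new=(2,12) → add node 2 parent=1 cost=10
7. q=(20,19) nearest=1 d=15 new=(10,12) → blocked by [8,18]×[5,15], reject
8. q=(0,47) nearest=2 d=35 new=(0,17) → add node 3 parent=2 cost=15
9. q=(5,6) nearest=1 d=1 new=(5,6) → add node 4 parent=1 cost=6
10. q=(20,23) nearest=1 d=16 new=(10,12) → blocked by [8,18]×[5,15], reject
11. q=(36,40) nearest=1 d=33 new=(10,12) → blocked by [8,18]×[5,15], reject
12. q=(27,27) nearest=1 d=22 new=(10,12) → blocked by [8,18]×[5,15], reject
13. q=(21,15) nearest=1 d=16 new=(10,12) → blocked by [8,18]×[5,15], reject
14. q=(49,38) nearest=1 d=44 new=(10,12) → blocked by [8,18]×[5,15], reject
15. q=(13,35) nearest=3 d=18 new=(5,22) → add node 5 parent=3 cost=20
16. q=(46,27) nearest=1 d=41 new=(10,12) → blocked by [8,18]×[5,15], reject
17. q=(3,26) nearest=5 d=4 new=(3,26) → add node 6 parent=5 cost=24
18. q=(23,22) nearest=1 d=18 new=(10,12) → blocked by [8,18]×[5,15], reject
19. q=(32,7) nearest=1 d=27 new=(10,7) → blocked by [8,18]×[5,15], reject
20. q=(32,29) nearest=1 d=27 new=(10,12) → blocked by [8,18]×[5,15], reject
21. q=(7,10) nearest=1 d=3 new=(7,10) → add node 7 parent=1 cost=8
22. q=(41,23) nearest=7 d=34 new=(12,15) → blocked by [8,18]×[5,15], reject
23. q=(32,45) nearest=5 d=27 new=(10,27) → add node 8 parent=5 cost=25
24. q=(4,2) nearest=0 d=4 new=(4,2) → add node 9 parent=0 cost=4
25. q=(32,14) nearest=8 d=22 new=(15,22) → add node 10 parent=8 cost=30
26. q=(10,0) nearest=4 d=6 new=(10,1) → add node 11 parent=4 cost=11
27. q=(19,30) nearest=10 d=8 new=(19,27) → add node 12 parent=10 cost=35
28. q=(34,1) nearest=10 d=21 new=(20,17) → blocked by [20,24]×[16,19], reject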